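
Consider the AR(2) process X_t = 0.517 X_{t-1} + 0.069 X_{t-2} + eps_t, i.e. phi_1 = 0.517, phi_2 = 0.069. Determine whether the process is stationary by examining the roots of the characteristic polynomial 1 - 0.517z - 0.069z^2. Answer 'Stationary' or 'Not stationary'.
\text{Stationary}

The AR(p) characteristic polynomial is P(z) = 1 - 0.517z - 0.069z^2.
Stationarity requires all roots to lie outside the unit circle, i.e. |z| > 1 for every root.
Set 1 + (-0.517) z + (-0.069) z^2 = 0, i.e. a z^2 + b z + c = 0 with a = -0.069, b = -0.517, c = 1.
Discriminant D = b^2 - 4ac = (-0.517)^2 - 4*(-0.069)*1 = 0.267289 - (-0.276) = 0.543289.
D >= 0, so the roots are real: z = (-b +/- sqrt(D)) / (2a) = (0.517 +/- 0.737081) / (-0.138).
  z_1 = (0.517 + 0.737081) / (-0.138) = -9.0875,   |z_1| = 9.0875.
  z_2 = (0.517 - 0.737081) / (-0.138) = 1.5948,   |z_2| = 1.5948.
Moduli of all roots: 9.0875, 1.5948.
All moduli strictly greater than 1? Yes.
Verdict: Stationary.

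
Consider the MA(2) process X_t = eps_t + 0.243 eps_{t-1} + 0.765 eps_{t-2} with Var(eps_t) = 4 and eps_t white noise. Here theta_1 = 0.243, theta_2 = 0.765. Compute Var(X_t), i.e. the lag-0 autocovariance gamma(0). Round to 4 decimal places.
\gamma(0) = 6.5771

For an MA(q) process X_t = eps_t + sum_i theta_i eps_{t-i} with
Var(eps_t) = sigma^2, the variance is
  gamma(0) = sigma^2 * (1 + sum_i theta_i^2).
  sum_i theta_i^2 = (0.243)^2 + (0.765)^2 = 0.059049 + 0.585225 = 0.644274.
  gamma(0) = 4 * (1 + 0.644274) = 4 * 1.644274 = 6.577096, which rounds to 6.5771.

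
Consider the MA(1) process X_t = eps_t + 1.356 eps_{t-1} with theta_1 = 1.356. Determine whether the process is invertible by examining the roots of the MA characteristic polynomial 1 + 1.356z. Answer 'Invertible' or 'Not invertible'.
\text{Not invertible}

The MA(q) characteristic polynomial is P(z) = 1 + 1.356z.
Invertibility requires all roots to lie outside the unit circle, i.e. |z| > 1 for every root.
This is linear in z: 1 + (1.356) z = 0  =>  z = -1/(1.356) = -0.737463,  |z| = 0.737463.
Moduli of all roots: 0.7375.
All moduli strictly greater than 1? No.
Verdict: Not invertible.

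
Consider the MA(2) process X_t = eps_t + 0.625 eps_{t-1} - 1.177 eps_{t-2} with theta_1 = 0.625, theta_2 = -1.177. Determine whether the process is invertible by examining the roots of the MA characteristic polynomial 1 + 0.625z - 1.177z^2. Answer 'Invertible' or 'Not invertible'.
\text{Not invertible}

The MA(q) characteristic polynomial is P(z) = 1 + 0.625z - 1.177z^2.
Invertibility requires all roots to lie outside the unit circle, i.e. |z| > 1 for every root.
Set 1 + (0.625) z + (-1.177) z^2 = 0, i.e. a z^2 + b z + c = 0 with a = -1.177, b = 0.625, c = 1.
Discriminant D = b^2 - 4ac = (0.625)^2 - 4*(-1.177)*1 = 0.390625 - (-4.708) = 5.098625.
D >= 0, so the roots are real: z = (-b +/- sqrt(D)) / (2a) = (-0.625 +/- 2.258014) / (-2.354).
  z_1 = (-0.625 + 2.258014) / (-2.354) = -0.6937,   |z_1| = 0.6937.
  z_2 = (-0.625 - 2.258014) / (-2.354) = 1.2247,   |z_2| = 1.2247.
Moduli of all roots: 0.6937, 1.2247.
All moduli strictly greater than 1? No.
Verdict: Not invertible.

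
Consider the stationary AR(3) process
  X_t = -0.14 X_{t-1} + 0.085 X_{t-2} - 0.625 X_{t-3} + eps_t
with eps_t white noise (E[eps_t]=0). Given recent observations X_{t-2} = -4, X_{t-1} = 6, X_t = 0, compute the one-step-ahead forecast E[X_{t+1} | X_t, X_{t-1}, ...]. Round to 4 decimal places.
E[X_{t+1} \mid \mathcal F_t] = 3.0100

For an AR(p) model X_t = c + sum_i phi_i X_{t-i} + eps_t, the
one-step-ahead conditional mean is
  E[X_{t+1} | X_t, ...] = c + sum_i phi_i X_{t+1-i}.
Substitute known values:
  E[X_{t+1} | ...] = (-0.14) * (0) + (0.085) * (6) + (-0.625) * (-4)
                   = 3.0100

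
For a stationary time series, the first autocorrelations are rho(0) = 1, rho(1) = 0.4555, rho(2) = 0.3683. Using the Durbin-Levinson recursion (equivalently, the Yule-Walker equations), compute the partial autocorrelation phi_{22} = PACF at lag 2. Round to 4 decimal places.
\phi_{22} = 0.2029

The PACF at lag k is phi_{kk}, the last component of the solution
to the Yule-Walker system G_k phi = r_k where
  (G_k)_{ij} = rho(|i - j|), (r_k)_i = rho(i), i,j = 1..k.
Equivalently, Durbin-Levinson gives phi_{kk} iteratively:
  phi_{11} = rho(1)
  phi_{kk} = [rho(k) - sum_{j=1..k-1} phi_{k-1,j} rho(k-j)]
            / [1 - sum_{j=1..k-1} phi_{k-1,j} rho(j)],
  phi_{k,j} = phi_{k-1,j} - phi_{kk} phi_{k-1,k-j},  j = 1..k-1.
Step k = 1:
  phi_11 = rho(1) = 0.4555.
Step k = 2:
  phi_22 = [rho(2) - phi_11 rho(1)] / [1 - phi_11 rho(1)] = [0.3683 - (0.4555)(0.4555)] / [1 - (0.4555)(0.4555)]
         = 0.16081975 / 0.79251975 = 0.2029.
Therefore phi_{22} = 0.2029.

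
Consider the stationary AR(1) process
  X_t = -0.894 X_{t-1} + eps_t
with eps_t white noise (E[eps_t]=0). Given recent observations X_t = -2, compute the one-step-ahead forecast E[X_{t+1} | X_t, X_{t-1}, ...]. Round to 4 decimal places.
E[X_{t+1} \mid \mathcal F_t] = 1.7880

For an AR(p) model X_t = c + sum_i phi_i X_{t-i} + eps_t, the
one-step-ahead conditional mean is
  E[X_{t+1} | X_t, ...] = c + sum_i phi_i X_{t+1-i}.
Substitute known values:
  E[X_{t+1} | ...] = (-0.894) * (-2)
                   = 1.7880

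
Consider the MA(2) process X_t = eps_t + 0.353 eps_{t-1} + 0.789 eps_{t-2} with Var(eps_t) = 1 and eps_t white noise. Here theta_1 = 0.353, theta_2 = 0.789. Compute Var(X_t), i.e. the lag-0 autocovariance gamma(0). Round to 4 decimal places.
\gamma(0) = 1.7471

For an MA(q) process X_t = eps_t + sum_i theta_i eps_{t-i} with
Var(eps_t) = sigma^2, the variance is
  gamma(0) = sigma^2 * (1 + sum_i theta_i^2).
  sum_i theta_i^2 = (0.353)^2 + (0.789)^2 = 0.124609 + 0.622521 = 0.74713.
  gamma(0) = 1 * (1 + 0.74713) = 1 * 1.74713 = 1.74713, which rounds to 1.7471.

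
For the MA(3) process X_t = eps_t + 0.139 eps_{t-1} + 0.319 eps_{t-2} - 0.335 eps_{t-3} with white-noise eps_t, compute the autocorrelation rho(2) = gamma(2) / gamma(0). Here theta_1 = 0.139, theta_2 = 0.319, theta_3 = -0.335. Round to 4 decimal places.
\rho(2) = 0.2209

For an MA(q) process with theta_0 = 1, the autocovariance is
  gamma(k) = sigma^2 * sum_{i=0..q-k} theta_i * theta_{i+k},
and rho(k) = gamma(k) / gamma(0). Sigma^2 cancels.
  numerator   = (1)*(0.319) + (0.139)*(-0.335) = 0.272435.
  denominator = (1)^2 + (0.139)^2 + (0.319)^2 + (-0.335)^2 = 1.233307.
  rho(2) = 0.272435 / 1.233307 = 0.2209.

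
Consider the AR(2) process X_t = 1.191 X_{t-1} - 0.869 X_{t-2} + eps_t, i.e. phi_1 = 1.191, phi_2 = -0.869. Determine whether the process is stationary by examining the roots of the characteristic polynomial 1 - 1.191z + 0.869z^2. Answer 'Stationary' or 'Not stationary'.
\text{Stationary}

The AR(p) characteristic polynomial is P(z) = 1 - 1.191z + 0.869z^2.
Stationarity requires all roots to lie outside the unit circle, i.e. |z| > 1 for every root.
Set 1 + (-1.191) z + (0.869) z^2 = 0, i.e. a z^2 + b z + c = 0 with a = 0.869, b = -1.191, c = 1.
Discriminant D = b^2 - 4ac = (-1.191)^2 - 4*(0.869)*1 = 1.418481 - (3.476) = -2.057519.
D < 0, so the roots are the complex-conjugate pair z = (-b +/- i sqrt(-D)) / (2a) = 0.6853 +/- 0.8253i.
For a conjugate pair |z|^2 = z * conj(z) = (product of roots) = c/a = 1/(0.869) = 1.150748, so |z| = sqrt(1.150748) = 1.0727 for both roots.
Moduli of all roots: 1.0727, 1.0727.
All moduli strictly greater than 1? Yes.
Verdict: Stationary.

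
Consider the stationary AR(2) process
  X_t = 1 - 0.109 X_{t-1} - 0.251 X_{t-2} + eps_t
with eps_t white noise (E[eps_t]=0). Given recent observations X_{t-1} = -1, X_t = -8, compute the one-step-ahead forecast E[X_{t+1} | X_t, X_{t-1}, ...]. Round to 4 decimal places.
E[X_{t+1} \mid \mathcal F_t] = 2.1230

For an AR(p) model X_t = c + sum_i phi_i X_{t-i} + eps_t, the
one-step-ahead conditional mean is
  E[X_{t+1} | X_t, ...] = c + sum_i phi_i X_{t+1-i}.
Substitute known values:
  E[X_{t+1} | ...] = 1 + (-0.109) * (-8) + (-0.251) * (-1)
                   = 2.1230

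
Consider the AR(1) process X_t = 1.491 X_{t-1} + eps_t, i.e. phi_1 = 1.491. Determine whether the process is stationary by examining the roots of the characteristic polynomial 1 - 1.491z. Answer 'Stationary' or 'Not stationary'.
\text{Not stationary}

The AR(p) characteristic polynomial is P(z) = 1 - 1.491z.
Stationarity requires all roots to lie outside the unit circle, i.e. |z| > 1 for every root.
This is linear in z: 1 + (-1.491) z = 0  =>  z = -1/(-1.491) = 0.670691,  |z| = 0.670691.
Moduli of all roots: 0.6707.
All moduli strictly greater than 1? No.
Verdict: Not stationary.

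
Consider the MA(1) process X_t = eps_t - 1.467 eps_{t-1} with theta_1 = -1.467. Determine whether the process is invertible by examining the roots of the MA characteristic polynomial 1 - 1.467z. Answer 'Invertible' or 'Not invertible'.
\text{Not invertible}

The MA(q) characteristic polynomial is P(z) = 1 - 1.467z.
Invertibility requires all roots to lie outside the unit circle, i.e. |z| > 1 for every root.
This is linear in z: 1 + (-1.467) z = 0  =>  z = -1/(-1.467) = 0.681663,  |z| = 0.681663.
Moduli of all roots: 0.6817.
All moduli strictly greater than 1? No.
Verdict: Not invertible.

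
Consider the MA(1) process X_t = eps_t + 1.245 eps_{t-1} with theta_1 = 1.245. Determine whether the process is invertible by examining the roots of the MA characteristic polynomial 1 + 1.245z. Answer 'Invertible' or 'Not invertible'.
\text{Not invertible}

The MA(q) characteristic polynomial is P(z) = 1 + 1.245z.
Invertibility requires all roots to lie outside the unit circle, i.e. |z| > 1 for every root.
This is linear in z: 1 + (1.245) z = 0  =>  z = -1/(1.245) = -0.803213,  |z| = 0.803213.
Moduli of all roots: 0.8032.
All moduli strictly greater than 1? No.
Verdict: Not invertible.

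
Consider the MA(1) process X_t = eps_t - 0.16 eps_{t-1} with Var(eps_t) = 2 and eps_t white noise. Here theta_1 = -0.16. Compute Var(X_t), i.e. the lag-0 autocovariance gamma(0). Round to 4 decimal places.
\gamma(0) = 2.0512

For an MA(q) process X_t = eps_t + sum_i theta_i eps_{t-i} with
Var(eps_t) = sigma^2, the variance is
  gamma(0) = sigma^2 * (1 + sum_i theta_i^2).
  sum_i theta_i^2 = (-0.16)^2 = 0.0256.
  gamma(0) = 2 * (1 + 0.0256) = 2 * 1.0256 = 2.0512.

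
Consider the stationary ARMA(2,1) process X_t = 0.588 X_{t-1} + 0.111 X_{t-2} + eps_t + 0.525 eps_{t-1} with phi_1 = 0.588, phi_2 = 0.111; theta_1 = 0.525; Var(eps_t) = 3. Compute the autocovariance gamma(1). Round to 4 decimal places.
\gamma(1) = 8.8077

Multiply the model equation by X_{t-k} and take expectations. With theta_0 = psi_0 = 1 and psi_j the MA(infinity) weights, this gives
  gamma(k) - sum_i phi_i gamma(k-i) = c_k,
  c_k = sigma^2 * sum_{j=k..q} theta_j psi_{j-k}   (c_k = 0 for k > q),
using gamma(-m) = gamma(m).
psi-weights needed (psi_j = theta_j + sum_i phi_i psi_{j-i}):
  psi_1 = theta_1 + phi_1 = 0.525 + (0.588) = 1.113
Right-hand sides:
  c_0 = sigma^2 (1 + theta_1 psi_1) = 3 * (1 + (0.525)(1.113)) = 3 * 1.584325 = 4.752975
  c_1 = sigma^2 theta_1 = 3 * (0.525) = 1.575
  c_2 = 0
Equations for k = 0, 1, 2 (AR order 2, c_2 = 0):
  (E0) gamma(0) = phi_1 gamma(1) + phi_2 gamma(2) + c_0
  (E1) gamma(1) = phi_1 gamma(0) + phi_2 gamma(1) + c_1
  (E2) gamma(2) = phi_1 gamma(1) + phi_2 gamma(0)
From (E1): gamma(1) = A gamma(0) + B with
  A = phi_1 / (1 - phi_2) = 0.588 / 0.889 = 0.661417,   B = c_1 / (1 - phi_2) = 1.575 / 0.889 = 1.771654.
Insert (E2) into (E0): gamma(0) (1 - phi_2^2) = phi_1 (1 + phi_2) gamma(1) + c_0.
  phi_1 (1 + phi_2) = (0.588)(1.111) = 0.653268,   1 - phi_2^2 = 0.987679.
Replace gamma(1) by A gamma(0) + B and collect gamma(0):
  gamma(0) [0.987679 - (0.653268)(0.661417)] = (0.653268)(1.771654) + 4.752975
  gamma(0) * 0.555596 = 5.91034
  gamma(0) = 5.91034 / 0.555596 = 10.637832.
  gamma(1) = A gamma(0) + B = (0.661417)(10.637832) + (1.771654) = 8.8077.
Therefore gamma(1) = 8.8077 (to 4 decimal places).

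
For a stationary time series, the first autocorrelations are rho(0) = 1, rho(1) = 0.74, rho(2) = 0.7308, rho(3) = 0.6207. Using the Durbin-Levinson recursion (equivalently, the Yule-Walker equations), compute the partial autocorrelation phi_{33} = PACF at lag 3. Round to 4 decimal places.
\phi_{33} = -0.0020

The PACF at lag k is phi_{kk}, the last component of the solution
to the Yule-Walker system G_k phi = r_k where
  (G_k)_{ij} = rho(|i - j|), (r_k)_i = rho(i), i,j = 1..k.
Equivalently, Durbin-Levinson gives phi_{kk} iteratively:
  phi_{11} = rho(1)
  phi_{kk} = [rho(k) - sum_{j=1..k-1} phi_{k-1,j} rho(k-j)]
            / [1 - sum_{j=1..k-1} phi_{k-1,j} rho(j)],
  phi_{k,j} = phi_{k-1,j} - phi_{kk} phi_{k-1,k-j},  j = 1..k-1.
Step k = 1:
  phi_11 = rho(1) = 0.74.
Step k = 2:
  phi_22 = [rho(2) - phi_11 rho(1)] / [1 - phi_11 rho(1)] = [0.7308 - (0.74)(0.74)] / [1 - (0.74)(0.74)]
         = 0.1832 / 0.4524 = 0.404951.
  Update: phi_21 = phi_11 - phi_22 phi_11 = 0.74 - (0.404951)(0.74) = 0.440336.
Step k = 3:
  phi_33 = [rho(3) - phi_21 rho(2) - phi_22 rho(1)] / [1 - phi_21 rho(1) - phi_22 rho(2)]
    numerator   = 0.6207 - (0.440336)(0.7308) - (0.404951)(0.74) = -0.00076155
    denominator = 1 - (0.440336)(0.74) - (0.404951)(0.7308) = 0.37821291
  phi_33 = -0.00076155 / 0.37821291 = -0.002.
Therefore phi_{33} = -0.0020.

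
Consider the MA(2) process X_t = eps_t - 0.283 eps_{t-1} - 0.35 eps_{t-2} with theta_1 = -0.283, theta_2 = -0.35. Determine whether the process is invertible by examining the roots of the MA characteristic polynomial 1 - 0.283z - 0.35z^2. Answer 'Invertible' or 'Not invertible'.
\text{Invertible}

The MA(q) characteristic polynomial is P(z) = 1 - 0.283z - 0.35z^2.
Invertibility requires all roots to lie outside the unit circle, i.e. |z| > 1 for every root.
Set 1 + (-0.283) z + (-0.35) z^2 = 0, i.e. a z^2 + b z + c = 0 with a = -0.35, b = -0.283, c = 1.
Discriminant D = b^2 - 4ac = (-0.283)^2 - 4*(-0.35)*1 = 0.080089 - (-1.4) = 1.480089.
D >= 0, so the roots are real: z = (-b +/- sqrt(D)) / (2a) = (0.283 +/- 1.216589) / (-0.7).
  z_1 = (0.283 + 1.216589) / (-0.7) = -2.1423,   |z_1| = 2.1423.
  z_2 = (0.283 - 1.216589) / (-0.7) = 1.3337,   |z_2| = 1.3337.
Moduli of all roots: 2.1423, 1.3337.
All moduli strictly greater than 1? Yes.
Verdict: Invertible.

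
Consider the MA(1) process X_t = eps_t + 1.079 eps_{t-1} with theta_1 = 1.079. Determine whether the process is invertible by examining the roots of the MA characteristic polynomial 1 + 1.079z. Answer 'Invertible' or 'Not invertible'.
\text{Not invertible}

The MA(q) characteristic polynomial is P(z) = 1 + 1.079z.
Invertibility requires all roots to lie outside the unit circle, i.e. |z| > 1 for every root.
This is linear in z: 1 + (1.079) z = 0  =>  z = -1/(1.079) = -0.926784,  |z| = 0.926784.
Moduli of all roots: 0.9268.
All moduli strictly greater than 1? No.
Verdict: Not invertible.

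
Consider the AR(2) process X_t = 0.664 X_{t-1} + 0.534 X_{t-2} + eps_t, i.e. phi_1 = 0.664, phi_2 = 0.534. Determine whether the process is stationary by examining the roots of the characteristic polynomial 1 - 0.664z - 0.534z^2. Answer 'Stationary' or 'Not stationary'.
\text{Not stationary}

The AR(p) characteristic polynomial is P(z) = 1 - 0.664z - 0.534z^2.
Stationarity requires all roots to lie outside the unit circle, i.e. |z| > 1 for every root.
Set 1 + (-0.664) z + (-0.534) z^2 = 0, i.e. a z^2 + b z + c = 0 with a = -0.534, b = -0.664, c = 1.
Discriminant D = b^2 - 4ac = (-0.664)^2 - 4*(-0.534)*1 = 0.440896 - (-2.136) = 2.576896.
D >= 0, so the roots are real: z = (-b +/- sqrt(D)) / (2a) = (0.664 +/- 1.605271) / (-1.068).
  z_1 = (0.664 + 1.605271) / (-1.068) = -2.1248,   |z_1| = 2.1248.
  z_2 = (0.664 - 1.605271) / (-1.068) = 0.8813,   |z_2| = 0.8813.
Moduli of all roots: 2.1248, 0.8813.
All moduli strictly greater than 1? No.
Verdict: Not stationary.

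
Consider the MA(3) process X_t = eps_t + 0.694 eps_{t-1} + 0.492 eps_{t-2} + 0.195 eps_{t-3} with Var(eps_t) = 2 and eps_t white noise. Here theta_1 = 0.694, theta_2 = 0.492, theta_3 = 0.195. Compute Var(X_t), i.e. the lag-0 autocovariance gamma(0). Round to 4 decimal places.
\gamma(0) = 3.5235

For an MA(q) process X_t = eps_t + sum_i theta_i eps_{t-i} with
Var(eps_t) = sigma^2, the variance is
  gamma(0) = sigma^2 * (1 + sum_i theta_i^2).
  sum_i theta_i^2 = (0.694)^2 + (0.492)^2 + (0.195)^2 = 0.481636 + 0.242064 + 0.038025 = 0.761725.
  gamma(0) = 2 * (1 + 0.761725) = 2 * 1.761725 = 3.52345, which rounds to 3.5235.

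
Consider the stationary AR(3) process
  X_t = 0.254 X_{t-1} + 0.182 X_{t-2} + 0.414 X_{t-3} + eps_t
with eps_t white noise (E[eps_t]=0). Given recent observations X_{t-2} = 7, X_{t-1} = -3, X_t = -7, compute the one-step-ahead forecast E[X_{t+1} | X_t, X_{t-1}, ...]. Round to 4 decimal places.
E[X_{t+1} \mid \mathcal F_t] = 0.5740

For an AR(p) model X_t = c + sum_i phi_i X_{t-i} + eps_t, the
one-step-ahead conditional mean is
  E[X_{t+1} | X_t, ...] = c + sum_i phi_i X_{t+1-i}.
Substitute known values:
  E[X_{t+1} | ...] = (0.254) * (-7) + (0.182) * (-3) + (0.414) * (7)
                   = 0.5740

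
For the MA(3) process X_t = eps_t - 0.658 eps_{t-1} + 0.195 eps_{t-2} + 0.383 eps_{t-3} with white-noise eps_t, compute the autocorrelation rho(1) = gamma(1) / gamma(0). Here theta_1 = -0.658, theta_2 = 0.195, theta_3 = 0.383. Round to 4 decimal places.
\rho(1) = -0.4399

For an MA(q) process with theta_0 = 1, the autocovariance is
  gamma(k) = sigma^2 * sum_{i=0..q-k} theta_i * theta_{i+k},
and rho(k) = gamma(k) / gamma(0). Sigma^2 cancels.
  numerator   = (1)*(-0.658) + (-0.658)*(0.195) + (0.195)*(0.383) = -0.711625.
  denominator = (1)^2 + (-0.658)^2 + (0.195)^2 + (0.383)^2 = 1.617678.
  rho(1) = -0.711625 / 1.617678 = -0.4399.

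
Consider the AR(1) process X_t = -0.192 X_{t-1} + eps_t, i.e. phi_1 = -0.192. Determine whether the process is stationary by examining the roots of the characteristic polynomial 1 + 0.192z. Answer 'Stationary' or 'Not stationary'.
\text{Stationary}

The AR(p) characteristic polynomial is P(z) = 1 + 0.192z.
Stationarity requires all roots to lie outside the unit circle, i.e. |z| > 1 for every root.
This is linear in z: 1 + (0.192) z = 0  =>  z = -1/(0.192) = -5.208333,  |z| = 5.208333.
Moduli of all roots: 5.2083.
All moduli strictly greater than 1? Yes.
Verdict: Stationary.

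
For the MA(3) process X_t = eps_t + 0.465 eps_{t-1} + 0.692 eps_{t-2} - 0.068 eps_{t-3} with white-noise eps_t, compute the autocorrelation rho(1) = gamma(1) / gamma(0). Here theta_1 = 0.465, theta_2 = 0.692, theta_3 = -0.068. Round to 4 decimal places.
\rho(1) = 0.4352

For an MA(q) process with theta_0 = 1, the autocovariance is
  gamma(k) = sigma^2 * sum_{i=0..q-k} theta_i * theta_{i+k},
and rho(k) = gamma(k) / gamma(0). Sigma^2 cancels.
  numerator   = (1)*(0.465) + (0.465)*(0.692) + (0.692)*(-0.068) = 0.739724.
  denominator = (1)^2 + (0.465)^2 + (0.692)^2 + (-0.068)^2 = 1.699713.
  rho(1) = 0.739724 / 1.699713 = 0.4352.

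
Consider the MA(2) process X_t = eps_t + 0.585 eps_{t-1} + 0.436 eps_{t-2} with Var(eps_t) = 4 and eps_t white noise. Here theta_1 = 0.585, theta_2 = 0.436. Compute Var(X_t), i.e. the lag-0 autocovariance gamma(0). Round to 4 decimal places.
\gamma(0) = 6.1293

For an MA(q) process X_t = eps_t + sum_i theta_i eps_{t-i} with
Var(eps_t) = sigma^2, the variance is
  gamma(0) = sigma^2 * (1 + sum_i theta_i^2).
  sum_i theta_i^2 = (0.585)^2 + (0.436)^2 = 0.342225 + 0.190096 = 0.532321.
  gamma(0) = 4 * (1 + 0.532321) = 4 * 1.532321 = 6.129284, which rounds to 6.1293.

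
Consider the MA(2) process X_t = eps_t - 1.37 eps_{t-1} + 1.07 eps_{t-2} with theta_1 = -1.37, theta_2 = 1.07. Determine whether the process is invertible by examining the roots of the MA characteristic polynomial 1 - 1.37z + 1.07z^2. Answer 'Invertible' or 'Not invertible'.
\text{Not invertible}

The MA(q) characteristic polynomial is P(z) = 1 - 1.37z + 1.07z^2.
Invertibility requires all roots to lie outside the unit circle, i.e. |z| > 1 for every root.
Set 1 + (-1.37) z + (1.07) z^2 = 0, i.e. a z^2 + b z + c = 0 with a = 1.07, b = -1.37, c = 1.
Discriminant D = b^2 - 4ac = (-1.37)^2 - 4*(1.07)*1 = 1.8769 - (4.28) = -2.4031.
D < 0, so the roots are the complex-conjugate pair z = (-b +/- i sqrt(-D)) / (2a) = 0.6402 +/- 0.7244i.
For a conjugate pair |z|^2 = z * conj(z) = (product of roots) = c/a = 1/(1.07) = 0.934579, so |z| = sqrt(0.934579) = 0.9667 for both roots.
Moduli of all roots: 0.9667, 0.9667.
All moduli strictly greater than 1? No.
Verdict: Not invertible.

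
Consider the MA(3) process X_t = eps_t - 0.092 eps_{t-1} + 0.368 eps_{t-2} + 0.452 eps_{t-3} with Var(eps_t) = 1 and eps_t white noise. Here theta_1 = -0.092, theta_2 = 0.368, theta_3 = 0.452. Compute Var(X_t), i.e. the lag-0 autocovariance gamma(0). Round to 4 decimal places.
\gamma(0) = 1.3482

For an MA(q) process X_t = eps_t + sum_i theta_i eps_{t-i} with
Var(eps_t) = sigma^2, the variance is
  gamma(0) = sigma^2 * (1 + sum_i theta_i^2).
  sum_i theta_i^2 = (-0.092)^2 + (0.368)^2 + (0.452)^2 = 0.008464 + 0.135424 + 0.204304 = 0.348192.
  gamma(0) = 1 * (1 + 0.348192) = 1 * 1.348192 = 1.348192, which rounds to 1.3482.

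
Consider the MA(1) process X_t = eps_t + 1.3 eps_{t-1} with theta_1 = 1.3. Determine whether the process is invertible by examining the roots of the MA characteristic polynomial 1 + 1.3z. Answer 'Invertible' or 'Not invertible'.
\text{Not invertible}

The MA(q) characteristic polynomial is P(z) = 1 + 1.3z.
Invertibility requires all roots to lie outside the unit circle, i.e. |z| > 1 for every root.
This is linear in z: 1 + (1.3) z = 0  =>  z = -1/(1.3) = -0.769231,  |z| = 0.769231.
Moduli of all roots: 0.7692.
All moduli strictly greater than 1? No.
Verdict: Not invertible.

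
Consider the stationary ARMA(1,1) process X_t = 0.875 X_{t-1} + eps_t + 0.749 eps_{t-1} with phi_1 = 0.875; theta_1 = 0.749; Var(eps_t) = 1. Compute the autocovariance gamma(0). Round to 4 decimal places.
\gamma(0) = 12.2528

Multiply the model equation by X_{t-k} and take expectations. With theta_0 = psi_0 = 1 and psi_j the MA(infinity) weights, this gives
  gamma(k) - sum_i phi_i gamma(k-i) = c_k,
  c_k = sigma^2 * sum_{j=k..q} theta_j psi_{j-k}   (c_k = 0 for k > q),
using gamma(-m) = gamma(m).
psi-weights needed (psi_j = theta_j + sum_i phi_i psi_{j-i}):
  psi_1 = theta_1 + phi_1 = 0.749 + (0.875) = 1.624
Right-hand sides:
  c_0 = sigma^2 (1 + theta_1 psi_1) = 1 * (1 + (0.749)(1.624)) = 1 * 2.216376 = 2.216376
  c_1 = sigma^2 theta_1 = 1 * (0.749) = 0.749
  c_2 = 0
Equations for k = 0 and k = 1 (AR order 1):
  gamma(0) = phi_1 gamma(1) + c_0
  gamma(1) = phi_1 gamma(0) + c_1
Substituting the second into the first: gamma(0) (1 - phi_1^2) = c_0 + phi_1 c_1, so
  gamma(0) = (c_0 + phi_1 c_1) / (1 - phi_1^2) = (2.216376 + (0.875)(0.749)) / (1 - (0.875)^2) = 2.871751 / 0.234375 = 12.252804.
Therefore gamma(0) = 12.2528 (to 4 decimal places).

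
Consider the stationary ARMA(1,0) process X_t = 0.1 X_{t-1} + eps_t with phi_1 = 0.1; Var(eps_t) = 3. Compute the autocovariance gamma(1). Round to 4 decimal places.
\gamma(1) = 0.3030

Multiply the model equation by X_{t-k} and take expectations. With theta_0 = psi_0 = 1 and psi_j the MA(infinity) weights, this gives
  gamma(k) - sum_i phi_i gamma(k-i) = c_k,
  c_k = sigma^2 * sum_{j=k..q} theta_j psi_{j-k}   (c_k = 0 for k > q),
using gamma(-m) = gamma(m).
Pure AR (q = 0): c_0 = sigma^2 = 3, c_k = 0 for k >= 1.
Equations for k = 0 and k = 1 (AR order 1):
  gamma(0) = phi_1 gamma(1) + c_0
  gamma(1) = phi_1 gamma(0) + c_1
Substituting the second into the first: gamma(0) (1 - phi_1^2) = c_0 + phi_1 c_1, so
  gamma(0) = c_0 / (1 - phi_1^2) = 3 / (1 - (0.1)^2) = 3 / 0.99 = 3.030303.
  gamma(1) = phi_1 gamma(0) = (0.1)(3.030303) = 0.30303.
Therefore gamma(1) = 0.3030 (to 4 decimal places).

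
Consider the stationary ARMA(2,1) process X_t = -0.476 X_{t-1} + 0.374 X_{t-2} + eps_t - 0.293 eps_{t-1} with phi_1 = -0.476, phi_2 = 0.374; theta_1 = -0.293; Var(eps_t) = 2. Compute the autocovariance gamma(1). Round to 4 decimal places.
\gamma(1) = -7.3552

Multiply the model equation by X_{t-k} and take expectations. With theta_0 = psi_0 = 1 and psi_j the MA(infinity) weights, this gives
  gamma(k) - sum_i phi_i gamma(k-i) = c_k,
  c_k = sigma^2 * sum_{j=k..q} theta_j psi_{j-k}   (c_k = 0 for k > q),
using gamma(-m) = gamma(m).
psi-weights needed (psi_j = theta_j + sum_i phi_i psi_{j-i}):
  psi_1 = theta_1 + phi_1 = -0.293 + (-0.476) = -0.769
Right-hand sides:
  c_0 = sigma^2 (1 + theta_1 psi_1) = 2 * (1 + (-0.293)(-0.769)) = 2 * 1.225317 = 2.450634
  c_1 = sigma^2 theta_1 = 2 * (-0.293) = -0.586
  c_2 = 0
Equations for k = 0, 1, 2 (AR order 2, c_2 = 0):
  (E0) gamma(0) = phi_1 gamma(1) + phi_2 gamma(2) + c_0
  (E1) gamma(1) = phi_1 gamma(0) + phi_2 gamma(1) + c_1
  (E2) gamma(2) = phi_1 gamma(1) + phi_2 gamma(0)
From (E1): gamma(1) = A gamma(0) + B with
  A = phi_1 / (1 - phi_2) = -0.476 / 0.626 = -0.760383,   B = c_1 / (1 - phi_2) = -0.586 / 0.626 = -0.936102.
Insert (E2) into (E0): gamma(0) (1 - phi_2^2) = phi_1 (1 + phi_2) gamma(1) + c_0.
  phi_1 (1 + phi_2) = (-0.476)(1.374) = -0.654024,   1 - phi_2^2 = 0.860124.
Replace gamma(1) by A gamma(0) + B and collect gamma(0):
  gamma(0) [0.860124 - (-0.654024)(-0.760383)] = (-0.654024)(-0.936102) + 2.450634
  gamma(0) * 0.362815 = 3.062867
  gamma(0) = 3.062867 / 0.362815 = 8.441953.
  gamma(1) = A gamma(0) + B = (-0.760383)(8.441953) + (-0.936102) = -7.355223.
Therefore gamma(1) = -7.3552 (to 4 decimal places).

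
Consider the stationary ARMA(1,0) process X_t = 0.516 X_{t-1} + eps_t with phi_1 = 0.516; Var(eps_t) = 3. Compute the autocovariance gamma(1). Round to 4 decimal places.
\gamma(1) = 2.1097

Multiply the model equation by X_{t-k} and take expectations. With theta_0 = psi_0 = 1 and psi_j the MA(infinity) weights, this gives
  gamma(k) - sum_i phi_i gamma(k-i) = c_k,
  c_k = sigma^2 * sum_{j=k..q} theta_j psi_{j-k}   (c_k = 0 for k > q),
using gamma(-m) = gamma(m).
Pure AR (q = 0): c_0 = sigma^2 = 3, c_k = 0 for k >= 1.
Equations for k = 0 and k = 1 (AR order 1):
  gamma(0) = phi_1 gamma(1) + c_0
  gamma(1) = phi_1 gamma(0) + c_1
Substituting the second into the first: gamma(0) (1 - phi_1^2) = c_0 + phi_1 c_1, so
  gamma(0) = c_0 / (1 - phi_1^2) = 3 / (1 - (0.516)^2) = 3 / 0.733744 = 4.088619.
  gamma(1) = phi_1 gamma(0) = (0.516)(4.088619) = 2.109728.
Therefore gamma(1) = 2.1097 (to 4 decimal places).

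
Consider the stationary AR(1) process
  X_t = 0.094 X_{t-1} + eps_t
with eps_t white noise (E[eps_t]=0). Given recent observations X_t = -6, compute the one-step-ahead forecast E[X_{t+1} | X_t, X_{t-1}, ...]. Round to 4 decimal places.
E[X_{t+1} \mid \mathcal F_t] = -0.5640

For an AR(p) model X_t = c + sum_i phi_i X_{t-i} + eps_t, the
one-step-ahead conditional mean is
  E[X_{t+1} | X_t, ...] = c + sum_i phi_i X_{t+1-i}.
Substitute known values:
  E[X_{t+1} | ...] = (0.094) * (-6)
                   = -0.5640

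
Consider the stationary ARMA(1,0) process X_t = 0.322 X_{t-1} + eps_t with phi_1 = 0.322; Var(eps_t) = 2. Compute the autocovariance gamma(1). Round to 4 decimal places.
\gamma(1) = 0.7185

Multiply the model equation by X_{t-k} and take expectations. With theta_0 = psi_0 = 1 and psi_j the MA(infinity) weights, this gives
  gamma(k) - sum_i phi_i gamma(k-i) = c_k,
  c_k = sigma^2 * sum_{j=k..q} theta_j psi_{j-k}   (c_k = 0 for k > q),
using gamma(-m) = gamma(m).
Pure AR (q = 0): c_0 = sigma^2 = 2, c_k = 0 for k >= 1.
Equations for k = 0 and k = 1 (AR order 1):
  gamma(0) = phi_1 gamma(1) + c_0
  gamma(1) = phi_1 gamma(0) + c_1
Substituting the second into the first: gamma(0) (1 - phi_1^2) = c_0 + phi_1 c_1, so
  gamma(0) = c_0 / (1 - phi_1^2) = 2 / (1 - (0.322)^2) = 2 / 0.896316 = 2.231356.
  gamma(1) = phi_1 gamma(0) = (0.322)(2.231356) = 0.718497.
Therefore gamma(1) = 0.7185 (to 4 decimal places).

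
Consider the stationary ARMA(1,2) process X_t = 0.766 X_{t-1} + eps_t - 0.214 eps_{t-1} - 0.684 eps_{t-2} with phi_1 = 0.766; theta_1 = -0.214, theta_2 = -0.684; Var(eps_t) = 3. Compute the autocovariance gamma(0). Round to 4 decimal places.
\gamma(0) = 4.4093

Multiply the model equation by X_{t-k} and take expectations. With theta_0 = psi_0 = 1 and psi_j the MA(infinity) weights, this gives
  gamma(k) - sum_i phi_i gamma(k-i) = c_k,
  c_k = sigma^2 * sum_{j=k..q} theta_j psi_{j-k}   (c_k = 0 for k > q),
using gamma(-m) = gamma(m).
psi-weights needed (psi_j = theta_j + sum_i phi_i psi_{j-i}):
  psi_1 = theta_1 + phi_1 = -0.214 + (0.766) = 0.552
  psi_2 = theta_2 + phi_1 psi_1 = -0.684 + (0.766)(0.552) = -0.261168
Right-hand sides:
  c_0 = sigma^2 (1 + theta_1 psi_1 + theta_2 psi_2) = 3 * (1 + (-0.214)(0.552) + (-0.684)(-0.261168)) = 3 * 1.060511 = 3.181533
  c_1 = sigma^2 (theta_1 + theta_2 psi_1) = 3 * (-0.214 + (-0.684)(0.552)) = -1.774704
  c_2 = sigma^2 theta_2 = 3 * (-0.684) = -2.052
Equations for k = 0 and k = 1 (AR order 1):
  gamma(0) = phi_1 gamma(1) + c_0
  gamma(1) = phi_1 gamma(0) + c_1
Substituting the second into the first: gamma(0) (1 - phi_1^2) = c_0 + phi_1 c_1, so
  gamma(0) = (c_0 + phi_1 c_1) / (1 - phi_1^2) = (3.181533 + (0.766)(-1.774704)) / (1 - (0.766)^2) = 1.822109 / 0.413244 = 4.409282.
Therefore gamma(0) = 4.4093 (to 4 decimal places).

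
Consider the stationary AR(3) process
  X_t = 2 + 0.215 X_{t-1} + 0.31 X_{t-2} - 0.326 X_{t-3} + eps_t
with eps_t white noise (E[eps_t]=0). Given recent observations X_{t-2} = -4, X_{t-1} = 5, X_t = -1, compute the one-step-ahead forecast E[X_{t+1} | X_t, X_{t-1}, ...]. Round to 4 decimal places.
E[X_{t+1} \mid \mathcal F_t] = 4.6390

For an AR(p) model X_t = c + sum_i phi_i X_{t-i} + eps_t, the
one-step-ahead conditional mean is
  E[X_{t+1} | X_t, ...] = c + sum_i phi_i X_{t+1-i}.
Substitute known values:
  E[X_{t+1} | ...] = 2 + (0.215) * (-1) + (0.31) * (5) + (-0.326) * (-4)
                   = 4.6390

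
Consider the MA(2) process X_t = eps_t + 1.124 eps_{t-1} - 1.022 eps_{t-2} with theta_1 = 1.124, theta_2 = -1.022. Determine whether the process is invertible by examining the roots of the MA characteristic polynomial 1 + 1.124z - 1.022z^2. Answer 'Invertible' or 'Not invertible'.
\text{Not invertible}

The MA(q) characteristic polynomial is P(z) = 1 + 1.124z - 1.022z^2.
Invertibility requires all roots to lie outside the unit circle, i.e. |z| > 1 for every root.
Set 1 + (1.124) z + (-1.022) z^2 = 0, i.e. a z^2 + b z + c = 0 with a = -1.022, b = 1.124, c = 1.
Discriminant D = b^2 - 4ac = (1.124)^2 - 4*(-1.022)*1 = 1.263376 - (-4.088) = 5.351376.
D >= 0, so the roots are real: z = (-b +/- sqrt(D)) / (2a) = (-1.124 +/- 2.313304) / (-2.044).
  z_1 = (-1.124 + 2.313304) / (-2.044) = -0.5819,   |z_1| = 0.5819.
  z_2 = (-1.124 - 2.313304) / (-2.044) = 1.6817,   |z_2| = 1.6817.
Moduli of all roots: 0.5819, 1.6817.
All moduli strictly greater than 1? No.
Verdict: Not invertible.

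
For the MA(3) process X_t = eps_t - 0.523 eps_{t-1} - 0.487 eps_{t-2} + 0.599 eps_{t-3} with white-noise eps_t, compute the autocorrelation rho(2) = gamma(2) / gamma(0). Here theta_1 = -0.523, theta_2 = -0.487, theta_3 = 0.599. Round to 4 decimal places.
\rho(2) = -0.4281

For an MA(q) process with theta_0 = 1, the autocovariance is
  gamma(k) = sigma^2 * sum_{i=0..q-k} theta_i * theta_{i+k},
and rho(k) = gamma(k) / gamma(0). Sigma^2 cancels.
  numerator   = (1)*(-0.487) + (-0.523)*(0.599) = -0.800277.
  denominator = (1)^2 + (-0.523)^2 + (-0.487)^2 + (0.599)^2 = 1.869499.
  rho(2) = -0.800277 / 1.869499 = -0.4281.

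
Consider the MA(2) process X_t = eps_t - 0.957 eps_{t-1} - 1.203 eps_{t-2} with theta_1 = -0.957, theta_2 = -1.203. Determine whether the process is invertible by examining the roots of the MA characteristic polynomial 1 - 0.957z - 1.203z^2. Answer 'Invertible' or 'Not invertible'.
\text{Not invertible}

The MA(q) characteristic polynomial is P(z) = 1 - 0.957z - 1.203z^2.
Invertibility requires all roots to lie outside the unit circle, i.e. |z| > 1 for every root.
Set 1 + (-0.957) z + (-1.203) z^2 = 0, i.e. a z^2 + b z + c = 0 with a = -1.203, b = -0.957, c = 1.
Discriminant D = b^2 - 4ac = (-0.957)^2 - 4*(-1.203)*1 = 0.915849 - (-4.812) = 5.727849.
D >= 0, so the roots are real: z = (-b +/- sqrt(D)) / (2a) = (0.957 +/- 2.393293) / (-2.406).
  z_1 = (0.957 + 2.393293) / (-2.406) = -1.3925,   |z_1| = 1.3925.
  z_2 = (0.957 - 2.393293) / (-2.406) = 0.597,   |z_2| = 0.597.
Moduli of all roots: 1.3925, 0.5970.
All moduli strictly greater than 1? No.
Verdict: Not invertible.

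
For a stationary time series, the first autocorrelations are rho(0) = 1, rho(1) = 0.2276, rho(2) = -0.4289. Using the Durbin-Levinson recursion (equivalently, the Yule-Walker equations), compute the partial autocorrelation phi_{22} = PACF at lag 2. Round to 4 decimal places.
\phi_{22} = -0.5070

The PACF at lag k is phi_{kk}, the last component of the solution
to the Yule-Walker system G_k phi = r_k where
  (G_k)_{ij} = rho(|i - j|), (r_k)_i = rho(i), i,j = 1..k.
Equivalently, Durbin-Levinson gives phi_{kk} iteratively:
  phi_{11} = rho(1)
  phi_{kk} = [rho(k) - sum_{j=1..k-1} phi_{k-1,j} rho(k-j)]
            / [1 - sum_{j=1..k-1} phi_{k-1,j} rho(j)],
  phi_{k,j} = phi_{k-1,j} - phi_{kk} phi_{k-1,k-j},  j = 1..k-1.
Step k = 1:
  phi_11 = rho(1) = 0.2276.
Step k = 2:
  phi_22 = [rho(2) - phi_11 rho(1)] / [1 - phi_11 rho(1)] = [-0.4289 - (0.2276)(0.2276)] / [1 - (0.2276)(0.2276)]
         = -0.48070176 / 0.94819824 = -0.507.
Therefore phi_{22} = -0.5070.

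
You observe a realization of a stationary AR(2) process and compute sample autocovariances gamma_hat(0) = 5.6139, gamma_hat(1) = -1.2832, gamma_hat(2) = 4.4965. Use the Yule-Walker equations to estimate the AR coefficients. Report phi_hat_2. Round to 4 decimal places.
\hat\phi_{2} = 0.7900

The Yule-Walker equations for an AR(p) process read, in matrix form,
  Gamma_p phi = r_p,   with   (Gamma_p)_{ij} = gamma(|i - j|),
                       (r_p)_i = gamma(i),   i,j = 1..p.
Substitute the sample gammas (Toeplitz matrix and right-hand side of size 2):
  Gamma_p = [[5.6139, -1.2832], [-1.2832, 5.6139]]
  r_p     = [-1.2832, 4.4965]
Written out:
  5.6139 phi_1 - 1.2832 phi_2 = -1.2832
  -1.2832 phi_1 + 5.6139 phi_2 = 4.4965
Solve by Cramer's rule:
  det = gamma(0)^2 - gamma(1)^2 = (5.6139)^2 - (-1.2832)^2 = 31.51587321 - 1.64660224 = 29.86927097
  phi_hat_1 = [gamma(1) gamma(0) - gamma(1) gamma(2)] / det = [(-1.2832)(5.6139) - (-1.2832)(4.4965)] / 29.86927097 = -1.43384768 / 29.86927097 = -0.048
  phi_hat_2 = [gamma(0) gamma(2) - gamma(1)^2] / det = [(5.6139)(4.4965) - (-1.2832)^2] / 29.86927097 = 23.59629911 / 29.86927097 = 0.79
So phi_hat = [-0.0480, 0.7900].
Therefore phi_hat_2 = 0.7900.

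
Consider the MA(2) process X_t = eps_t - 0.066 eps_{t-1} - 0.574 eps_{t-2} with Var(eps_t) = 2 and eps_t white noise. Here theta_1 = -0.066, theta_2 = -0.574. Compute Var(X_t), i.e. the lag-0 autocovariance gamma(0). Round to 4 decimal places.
\gamma(0) = 2.6677

For an MA(q) process X_t = eps_t + sum_i theta_i eps_{t-i} with
Var(eps_t) = sigma^2, the variance is
  gamma(0) = sigma^2 * (1 + sum_i theta_i^2).
  sum_i theta_i^2 = (-0.066)^2 + (-0.574)^2 = 0.004356 + 0.329476 = 0.333832.
  gamma(0) = 2 * (1 + 0.333832) = 2 * 1.333832 = 2.667664, which rounds to 2.6677.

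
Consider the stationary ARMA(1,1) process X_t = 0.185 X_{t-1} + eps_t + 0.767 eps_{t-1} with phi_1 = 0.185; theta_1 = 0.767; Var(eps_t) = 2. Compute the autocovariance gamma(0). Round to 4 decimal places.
\gamma(0) = 3.8768

Multiply the model equation by X_{t-k} and take expectations. With theta_0 = psi_0 = 1 and psi_j the MA(infinity) weights, this gives
  gamma(k) - sum_i phi_i gamma(k-i) = c_k,
  c_k = sigma^2 * sum_{j=k..q} theta_j psi_{j-k}   (c_k = 0 for k > q),
using gamma(-m) = gamma(m).
psi-weights needed (psi_j = theta_j + sum_i phi_i psi_{j-i}):
  psi_1 = theta_1 + phi_1 = 0.767 + (0.185) = 0.952
Right-hand sides:
  c_0 = sigma^2 (1 + theta_1 psi_1) = 2 * (1 + (0.767)(0.952)) = 2 * 1.730184 = 3.460368
  c_1 = sigma^2 theta_1 = 2 * (0.767) = 1.534
  c_2 = 0
Equations for k = 0 and k = 1 (AR order 1):
  gamma(0) = phi_1 gamma(1) + c_0
  gamma(1) = phi_1 gamma(0) + c_1
Substituting the second into the first: gamma(0) (1 - phi_1^2) = c_0 + phi_1 c_1, so
  gamma(0) = (c_0 + phi_1 c_1) / (1 - phi_1^2) = (3.460368 + (0.185)(1.534)) / (1 - (0.185)^2) = 3.744158 / 0.965775 = 3.876843.
Therefore gamma(0) = 3.8768 (to 4 decimal places).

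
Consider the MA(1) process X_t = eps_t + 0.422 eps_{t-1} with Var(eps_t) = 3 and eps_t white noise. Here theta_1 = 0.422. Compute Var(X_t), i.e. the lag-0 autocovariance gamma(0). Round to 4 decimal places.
\gamma(0) = 3.5343

For an MA(q) process X_t = eps_t + sum_i theta_i eps_{t-i} with
Var(eps_t) = sigma^2, the variance is
  gamma(0) = sigma^2 * (1 + sum_i theta_i^2).
  sum_i theta_i^2 = (0.422)^2 = 0.178084.
  gamma(0) = 3 * (1 + 0.178084) = 3 * 1.178084 = 3.534252, which rounds to 3.5343.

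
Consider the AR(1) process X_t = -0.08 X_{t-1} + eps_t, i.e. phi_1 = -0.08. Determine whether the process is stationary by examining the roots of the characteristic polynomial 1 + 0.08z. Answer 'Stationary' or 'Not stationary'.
\text{Stationary}

The AR(p) characteristic polynomial is P(z) = 1 + 0.08z.
Stationarity requires all roots to lie outside the unit circle, i.e. |z| > 1 for every root.
This is linear in z: 1 + (0.08) z = 0  =>  z = -1/(0.08) = -12.5,  |z| = 12.5.
Moduli of all roots: 12.5000.
All moduli strictly greater than 1? Yes.
Verdict: Stationary.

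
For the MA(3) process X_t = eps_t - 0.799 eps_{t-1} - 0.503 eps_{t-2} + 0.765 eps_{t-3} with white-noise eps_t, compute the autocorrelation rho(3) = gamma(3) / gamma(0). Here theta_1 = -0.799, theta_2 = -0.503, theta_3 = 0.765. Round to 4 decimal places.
\rho(3) = 0.3089

For an MA(q) process with theta_0 = 1, the autocovariance is
  gamma(k) = sigma^2 * sum_{i=0..q-k} theta_i * theta_{i+k},
and rho(k) = gamma(k) / gamma(0). Sigma^2 cancels.
  numerator   = (1)*(0.765) = 0.765.
  denominator = (1)^2 + (-0.799)^2 + (-0.503)^2 + (0.765)^2 = 2.476635.
  rho(3) = 0.765 / 2.476635 = 0.3089.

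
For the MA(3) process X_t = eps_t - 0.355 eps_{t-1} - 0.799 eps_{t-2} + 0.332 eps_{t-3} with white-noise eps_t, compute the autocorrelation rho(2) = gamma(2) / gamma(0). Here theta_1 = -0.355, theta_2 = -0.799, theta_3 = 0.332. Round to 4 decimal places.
\rho(2) = -0.4891

For an MA(q) process with theta_0 = 1, the autocovariance is
  gamma(k) = sigma^2 * sum_{i=0..q-k} theta_i * theta_{i+k},
and rho(k) = gamma(k) / gamma(0). Sigma^2 cancels.
  numerator   = (1)*(-0.799) + (-0.355)*(0.332) = -0.91686.
  denominator = (1)^2 + (-0.355)^2 + (-0.799)^2 + (0.332)^2 = 1.87465.
  rho(2) = -0.91686 / 1.87465 = -0.4891.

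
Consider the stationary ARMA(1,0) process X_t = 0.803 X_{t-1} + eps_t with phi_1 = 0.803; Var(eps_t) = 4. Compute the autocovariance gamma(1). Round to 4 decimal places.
\gamma(1) = 9.0430

Multiply the model equation by X_{t-k} and take expectations. With theta_0 = psi_0 = 1 and psi_j the MA(infinity) weights, this gives
  gamma(k) - sum_i phi_i gamma(k-i) = c_k,
  c_k = sigma^2 * sum_{j=k..q} theta_j psi_{j-k}   (c_k = 0 for k > q),
using gamma(-m) = gamma(m).
Pure AR (q = 0): c_0 = sigma^2 = 4, c_k = 0 for k >= 1.
Equations for k = 0 and k = 1 (AR order 1):
  gamma(0) = phi_1 gamma(1) + c_0
  gamma(1) = phi_1 gamma(0) + c_1
Substituting the second into the first: gamma(0) (1 - phi_1^2) = c_0 + phi_1 c_1, so
  gamma(0) = c_0 / (1 - phi_1^2) = 4 / (1 - (0.803)^2) = 4 / 0.355191 = 11.261547.
  gamma(1) = phi_1 gamma(0) = (0.803)(11.261547) = 9.043022.
Therefore gamma(1) = 9.0430 (to 4 decimal places).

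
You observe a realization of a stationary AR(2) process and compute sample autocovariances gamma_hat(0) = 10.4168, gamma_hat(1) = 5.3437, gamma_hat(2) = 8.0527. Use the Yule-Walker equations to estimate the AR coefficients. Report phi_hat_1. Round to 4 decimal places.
\hat\phi_{1} = 0.1580

The Yule-Walker equations for an AR(p) process read, in matrix form,
  Gamma_p phi = r_p,   with   (Gamma_p)_{ij} = gamma(|i - j|),
                       (r_p)_i = gamma(i),   i,j = 1..p.
Substitute the sample gammas (Toeplitz matrix and right-hand side of size 2):
  Gamma_p = [[10.4168, 5.3437], [5.3437, 10.4168]]
  r_p     = [5.3437, 8.0527]
Written out:
  10.4168 phi_1 + 5.3437 phi_2 = 5.3437
  5.3437 phi_1 + 10.4168 phi_2 = 8.0527
Solve by Cramer's rule:
  det = gamma(0)^2 - gamma(1)^2 = (10.4168)^2 - (5.3437)^2 = 108.50972224 - 28.55512969 = 79.95459255
  phi_hat_1 = [gamma(1) gamma(0) - gamma(1) gamma(2)] / det = [(5.3437)(10.4168) - (5.3437)(8.0527)] / 79.95459255 = 12.63304117 / 79.95459255 = 0.158
  phi_hat_2 = [gamma(0) gamma(2) - gamma(1)^2] / det = [(10.4168)(8.0527) - (5.3437)^2] / 79.95459255 = 55.32823567 / 79.95459255 = 0.692
So phi_hat = [0.1580, 0.6920].
Therefore phi_hat_1 = 0.1580.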